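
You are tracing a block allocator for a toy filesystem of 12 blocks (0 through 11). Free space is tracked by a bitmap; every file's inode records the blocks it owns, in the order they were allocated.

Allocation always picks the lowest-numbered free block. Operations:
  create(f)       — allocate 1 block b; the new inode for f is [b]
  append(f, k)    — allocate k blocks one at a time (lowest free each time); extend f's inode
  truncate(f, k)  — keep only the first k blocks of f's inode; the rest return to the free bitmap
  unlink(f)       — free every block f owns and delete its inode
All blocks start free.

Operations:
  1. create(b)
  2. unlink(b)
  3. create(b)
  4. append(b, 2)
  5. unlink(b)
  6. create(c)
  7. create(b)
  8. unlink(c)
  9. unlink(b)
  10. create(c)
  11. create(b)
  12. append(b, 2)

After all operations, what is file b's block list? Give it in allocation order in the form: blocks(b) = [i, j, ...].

[1] create(b) — b=0 (map F...........)
[2] unlink(b) —  (map ............)
[3] create(b) — b=0 (map F...........)
[4] append(b, 2) — b=0,1,2 (map FFF.........)
[5] unlink(b) —  (map ............)
[6] create(c) — c=0 (map F...........)
[7] create(b) — b=1 c=0 (map FF..........)
[8] unlink(c) — b=1 (map .F..........)
[9] unlink(b) —  (map ............)
[10] create(c) — c=0 (map F...........)
[11] create(b) — b=1 c=0 (map FF..........)
[12] append(b, 2) — b=1,2,3 c=0 (map FFFF........)

blocks(b) = [1, 2, 3]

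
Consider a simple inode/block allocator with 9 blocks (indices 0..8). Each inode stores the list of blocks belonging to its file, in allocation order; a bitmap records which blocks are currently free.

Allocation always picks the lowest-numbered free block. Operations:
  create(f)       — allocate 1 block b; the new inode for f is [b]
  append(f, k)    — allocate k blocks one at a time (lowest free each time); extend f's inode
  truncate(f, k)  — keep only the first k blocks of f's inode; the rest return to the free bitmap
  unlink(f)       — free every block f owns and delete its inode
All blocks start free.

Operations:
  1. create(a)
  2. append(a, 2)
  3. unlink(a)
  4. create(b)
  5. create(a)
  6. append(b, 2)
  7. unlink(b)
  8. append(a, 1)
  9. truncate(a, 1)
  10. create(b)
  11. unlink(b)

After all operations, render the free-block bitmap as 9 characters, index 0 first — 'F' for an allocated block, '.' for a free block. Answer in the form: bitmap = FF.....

  1. create(a)  ⇒  F........  {a→[0]}
  2. append(a, 2)  ⇒  FFF......  {a→[0, 1, 2]}
  3. unlink(a)  ⇒  .........  {}
  4. create(b)  ⇒  F........  {b→[0]}
  5. create(a)  ⇒  FF.......  {a→[1]; b→[0]}
  6. append(b, 2)  ⇒  FFFF.....  {a→[1]; b→[0, 2, 3]}
  7. unlink(b)  ⇒  .F.......  {a→[1]}
  8. append(a, 1)  ⇒  FF.......  {a→[1, 0]}
  9. truncate(a, 1)  ⇒  .F.......  {a→[1]}
  10. create(b)  ⇒  FF.......  {a→[1]; b→[0]}
  11. unlink(b)  ⇒  .F.......  {a→[1]}

bitmap = .F.......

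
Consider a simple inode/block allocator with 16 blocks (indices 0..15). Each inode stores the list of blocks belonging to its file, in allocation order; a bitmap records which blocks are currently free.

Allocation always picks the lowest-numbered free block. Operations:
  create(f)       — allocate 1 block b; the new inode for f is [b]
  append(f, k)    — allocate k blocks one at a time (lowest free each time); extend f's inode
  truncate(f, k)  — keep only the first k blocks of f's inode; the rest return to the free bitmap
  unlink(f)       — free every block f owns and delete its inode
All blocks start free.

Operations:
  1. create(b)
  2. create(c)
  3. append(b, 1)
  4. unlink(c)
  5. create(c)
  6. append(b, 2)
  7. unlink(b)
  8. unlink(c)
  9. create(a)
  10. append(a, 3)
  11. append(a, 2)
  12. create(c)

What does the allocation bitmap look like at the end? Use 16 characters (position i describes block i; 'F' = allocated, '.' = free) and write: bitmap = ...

  1. create(b)  ⇒  F...............  {b→[0]}
  2. create(c)  ⇒  FF..............  {b→[0]; c→[1]}
  3. append(b, 1)  ⇒  FFF.............  {b→[0, 2]; c→[1]}
  4. unlink(c)  ⇒  F.F.............  {b→[0, 2]}
  5. create(c)  ⇒  FFF.............  {b→[0, 2]; c→[1]}
  6. append(b, 2)  ⇒  FFFFF...........  {b→[0, 2, 3, 4]; c→[1]}
  7. unlink(b)  ⇒  .F..............  {c→[1]}
  8. unlink(c)  ⇒  ................  {}
  9. create(a)  ⇒  F...............  {a→[0]}
  10. append(a, 3)  ⇒  FFFF............  {a→[0, 1, 2, 3]}
  11. append(a, 2)  ⇒  FFFFFF..........  {a→[0, 1, 2, 3, 4, 5]}
  12. create(c)  ⇒  FFFFFFF.........  {a→[0, 1, 2, 3, 4, 5]; c→[6]}

bitmap = FFFFFFF.........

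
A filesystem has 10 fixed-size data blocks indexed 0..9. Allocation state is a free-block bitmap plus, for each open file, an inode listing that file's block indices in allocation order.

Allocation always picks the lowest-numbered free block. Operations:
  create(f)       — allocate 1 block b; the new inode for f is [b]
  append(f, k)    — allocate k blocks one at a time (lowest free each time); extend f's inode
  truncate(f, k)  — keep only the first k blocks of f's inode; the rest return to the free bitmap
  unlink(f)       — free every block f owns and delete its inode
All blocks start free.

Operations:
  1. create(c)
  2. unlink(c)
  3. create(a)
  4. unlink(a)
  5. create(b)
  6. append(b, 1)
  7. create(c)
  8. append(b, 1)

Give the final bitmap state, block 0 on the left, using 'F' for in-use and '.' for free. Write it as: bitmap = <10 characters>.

bitmap = FFFF......

[1] create(c) — c=0 (map F.........)
[2] unlink(c) —  (map ..........)
[3] create(a) — a=0 (map F.........)
[4] unlink(a) —  (map ..........)
[5] create(b) — b=0 (map F.........)
[6] append(b, 1) — b=0,1 (map FF........)
[7] create(c) — b=0,1 c=2 (map FFF.......)
[8] append(b, 1) — b=0,1,3 c=2 (map FFFF......)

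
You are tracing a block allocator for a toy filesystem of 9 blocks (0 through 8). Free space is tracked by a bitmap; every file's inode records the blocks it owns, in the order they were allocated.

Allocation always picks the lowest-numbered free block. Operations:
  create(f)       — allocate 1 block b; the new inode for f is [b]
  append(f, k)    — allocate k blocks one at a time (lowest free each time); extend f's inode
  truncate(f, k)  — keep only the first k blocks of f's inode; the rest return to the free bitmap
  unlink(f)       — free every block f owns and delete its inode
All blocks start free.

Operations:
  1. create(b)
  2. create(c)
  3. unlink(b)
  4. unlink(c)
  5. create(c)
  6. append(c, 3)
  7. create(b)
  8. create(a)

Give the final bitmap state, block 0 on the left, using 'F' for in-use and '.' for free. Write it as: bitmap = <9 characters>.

[1] create(b) — b=0 (map F........)
[2] create(c) — b=0 c=1 (map FF.......)
[3] unlink(b) — c=1 (map .F.......)
[4] unlink(c) —  (map .........)
[5] create(c) — c=0 (map F........)
[6] append(c, 3) — c=0,1,2,3 (map FFFF.....)
[7] create(b) — b=4 c=0,1,2,3 (map FFFFF....)
[8] create(a) — a=5 b=4 c=0,1,2,3 (map FFFFFF...)

bitmap = FFFFFF...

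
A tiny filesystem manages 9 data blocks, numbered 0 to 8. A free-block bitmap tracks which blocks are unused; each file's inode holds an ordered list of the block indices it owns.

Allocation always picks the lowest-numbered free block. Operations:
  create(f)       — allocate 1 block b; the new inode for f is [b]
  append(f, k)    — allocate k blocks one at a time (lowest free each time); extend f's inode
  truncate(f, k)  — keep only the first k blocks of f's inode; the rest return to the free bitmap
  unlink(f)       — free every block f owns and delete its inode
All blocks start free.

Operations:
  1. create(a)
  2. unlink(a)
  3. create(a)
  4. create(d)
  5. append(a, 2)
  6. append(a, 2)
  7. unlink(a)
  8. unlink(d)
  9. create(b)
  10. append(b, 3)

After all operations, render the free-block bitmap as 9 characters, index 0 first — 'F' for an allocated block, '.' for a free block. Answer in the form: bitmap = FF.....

[1] create(a) — a=0 (map F........)
[2] unlink(a) —  (map .........)
[3] create(a) — a=0 (map F........)
[4] create(d) — a=0 d=1 (map FF.......)
[5] append(a, 2) — a=0,2,3 d=1 (map FFFF.....)
[6] append(a, 2) — a=0,2,3,4,5 d=1 (map FFFFFF...)
[7] unlink(a) — d=1 (map .F.......)
[8] unlink(d) —  (map .........)
[9] create(b) — b=0 (map F........)
[10] append(b, 3) — b=0,1,2,3 (map FFFF.....)

bitmap = FFFF.....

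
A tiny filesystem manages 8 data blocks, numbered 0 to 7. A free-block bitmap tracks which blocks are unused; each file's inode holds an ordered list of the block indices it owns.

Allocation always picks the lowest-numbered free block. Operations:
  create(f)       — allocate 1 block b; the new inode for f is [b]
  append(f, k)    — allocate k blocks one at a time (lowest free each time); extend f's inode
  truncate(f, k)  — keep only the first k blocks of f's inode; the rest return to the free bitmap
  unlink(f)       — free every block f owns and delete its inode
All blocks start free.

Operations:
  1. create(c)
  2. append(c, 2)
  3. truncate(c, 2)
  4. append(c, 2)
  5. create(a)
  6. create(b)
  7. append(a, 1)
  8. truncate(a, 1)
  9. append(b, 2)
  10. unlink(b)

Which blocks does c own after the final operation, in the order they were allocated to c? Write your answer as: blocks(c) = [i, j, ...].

blocks(c) = [0, 1, 2, 3]

  1. create(c)  ⇒  F.......  {c→[0]}
  2. append(c, 2)  ⇒  FFF.....  {c→[0, 1, 2]}
  3. truncate(c, 2)  ⇒  FF......  {c→[0, 1]}
  4. append(c, 2)  ⇒  FFFF....  {c→[0, 1, 2, 3]}
  5. create(a)  ⇒  FFFFF...  {a→[4]; c→[0, 1, 2, 3]}
  6. create(b)  ⇒  FFFFFF..  {a→[4]; b→[5]; c→[0, 1, 2, 3]}
  7. append(a, 1)  ⇒  FFFFFFF.  {a→[4, 6]; b→[5]; c→[0, 1, 2, 3]}
  8. truncate(a, 1)  ⇒  FFFFFF..  {a→[4]; b→[5]; c→[0, 1, 2, 3]}
  9. append(b, 2)  ⇒  FFFFFFFF  {a→[4]; b→[5, 6, 7]; c→[0, 1, 2, 3]}
  10. unlink(b)  ⇒  FFFFF...  {a→[4]; c→[0, 1, 2, 3]}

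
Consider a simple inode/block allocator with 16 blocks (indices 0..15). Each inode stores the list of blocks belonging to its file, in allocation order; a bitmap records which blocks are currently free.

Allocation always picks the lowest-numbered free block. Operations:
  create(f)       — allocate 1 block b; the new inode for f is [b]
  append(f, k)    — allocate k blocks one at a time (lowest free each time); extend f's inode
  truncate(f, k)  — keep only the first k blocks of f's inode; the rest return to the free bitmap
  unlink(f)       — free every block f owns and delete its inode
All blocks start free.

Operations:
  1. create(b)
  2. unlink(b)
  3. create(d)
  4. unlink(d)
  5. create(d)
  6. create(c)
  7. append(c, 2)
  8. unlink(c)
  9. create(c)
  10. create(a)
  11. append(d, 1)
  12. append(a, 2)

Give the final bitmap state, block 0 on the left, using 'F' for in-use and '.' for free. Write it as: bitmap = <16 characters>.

  1. create(b)  ⇒  F...............  {b→[0]}
  2. unlink(b)  ⇒  ................  {}
  3. create(d)  ⇒  F...............  {d→[0]}
  4. unlink(d)  ⇒  ................  {}
  5. create(d)  ⇒  F...............  {d→[0]}
  6. create(c)  ⇒  FF..............  {c→[1]; d→[0]}
  7. append(c, 2)  ⇒  FFFF............  {c→[1, 2, 3]; d→[0]}
  8. unlink(c)  ⇒  F...............  {d→[0]}
  9. create(c)  ⇒  FF..............  {c→[1]; d→[0]}
  10. create(a)  ⇒  FFF.............  {a→[2]; c→[1]; d→[0]}
  11. append(d, 1)  ⇒  FFFF............  {a→[2]; c→[1]; d→[0, 3]}
  12. append(a, 2)  ⇒  FFFFFF..........  {a→[2, 4, 5]; c→[1]; d→[0, 3]}

bitmap = FFFFFF..........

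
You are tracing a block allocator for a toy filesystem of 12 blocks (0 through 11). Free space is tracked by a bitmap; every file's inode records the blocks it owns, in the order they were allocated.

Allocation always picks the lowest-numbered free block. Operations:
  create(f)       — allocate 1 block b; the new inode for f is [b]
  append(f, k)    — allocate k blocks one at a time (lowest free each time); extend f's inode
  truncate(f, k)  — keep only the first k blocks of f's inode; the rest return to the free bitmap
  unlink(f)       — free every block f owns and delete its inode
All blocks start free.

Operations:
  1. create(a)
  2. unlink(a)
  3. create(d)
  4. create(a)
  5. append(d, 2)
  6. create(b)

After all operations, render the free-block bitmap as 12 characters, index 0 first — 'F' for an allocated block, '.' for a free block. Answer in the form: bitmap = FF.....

[1] create(a) — a=0 (map F...........)
[2] unlink(a) —  (map ............)
[3] create(d) — d=0 (map F...........)
[4] create(a) — a=1 d=0 (map FF..........)
[5] append(d, 2) — a=1 d=0,2,3 (map FFFF........)
[6] create(b) — a=1 b=4 d=0,2,3 (map FFFFF.......)

bitmap = FFFFF.......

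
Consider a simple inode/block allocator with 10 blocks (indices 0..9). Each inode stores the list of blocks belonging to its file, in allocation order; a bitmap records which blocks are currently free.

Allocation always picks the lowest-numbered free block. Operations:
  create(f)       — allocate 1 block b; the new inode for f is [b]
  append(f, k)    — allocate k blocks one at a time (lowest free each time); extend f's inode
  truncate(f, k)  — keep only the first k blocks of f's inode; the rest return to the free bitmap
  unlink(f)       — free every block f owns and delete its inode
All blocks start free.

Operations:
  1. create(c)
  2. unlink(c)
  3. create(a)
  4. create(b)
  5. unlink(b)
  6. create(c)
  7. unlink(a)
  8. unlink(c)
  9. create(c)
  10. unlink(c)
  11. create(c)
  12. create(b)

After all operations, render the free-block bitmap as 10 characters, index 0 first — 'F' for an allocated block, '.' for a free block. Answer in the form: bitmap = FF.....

  1. create(c)  ⇒  F.........  {c→[0]}
  2. unlink(c)  ⇒  ..........  {}
  3. create(a)  ⇒  F.........  {a→[0]}
  4. create(b)  ⇒  FF........  {a→[0]; b→[1]}
  5. unlink(b)  ⇒  F.........  {a→[0]}
  6. create(c)  ⇒  FF........  {a→[0]; c→[1]}
  7. unlink(a)  ⇒  .F........  {c→[1]}
  8. unlink(c)  ⇒  ..........  {}
  9. create(c)  ⇒  F.........  {c→[0]}
  10. unlink(c)  ⇒  ..........  {}
  11. create(c)  ⇒  F.........  {c→[0]}
  12. create(b)  ⇒  FF........  {b→[1]; c→[0]}

bitmap = FF........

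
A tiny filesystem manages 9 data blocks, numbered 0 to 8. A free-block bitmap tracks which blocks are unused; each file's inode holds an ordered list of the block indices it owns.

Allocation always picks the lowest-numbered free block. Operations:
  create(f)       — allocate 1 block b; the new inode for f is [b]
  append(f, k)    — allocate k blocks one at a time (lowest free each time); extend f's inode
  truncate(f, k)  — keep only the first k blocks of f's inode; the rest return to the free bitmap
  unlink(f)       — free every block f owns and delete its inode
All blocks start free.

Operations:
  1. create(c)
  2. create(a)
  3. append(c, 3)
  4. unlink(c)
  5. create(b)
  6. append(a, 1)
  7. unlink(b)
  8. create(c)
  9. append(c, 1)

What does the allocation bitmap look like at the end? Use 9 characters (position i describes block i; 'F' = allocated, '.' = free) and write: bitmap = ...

create(c): bitmap=F........ | c=[0]
create(a): bitmap=FF....... | a=[1] c=[0]
append(c, 3): bitmap=FFFFF.... | a=[1] c=[0, 2, 3, 4]
unlink(c): bitmap=.F....... | a=[1]
create(b): bitmap=FF....... | a=[1] b=[0]
append(a, 1): bitmap=FFF...... | a=[1, 2] b=[0]
unlink(b): bitmap=.FF...... | a=[1, 2]
create(c): bitmap=FFF...... | a=[1, 2] c=[0]
append(c, 1): bitmap=FFFF..... | a=[1, 2] c=[0, 3]

bitmap = FFFF.....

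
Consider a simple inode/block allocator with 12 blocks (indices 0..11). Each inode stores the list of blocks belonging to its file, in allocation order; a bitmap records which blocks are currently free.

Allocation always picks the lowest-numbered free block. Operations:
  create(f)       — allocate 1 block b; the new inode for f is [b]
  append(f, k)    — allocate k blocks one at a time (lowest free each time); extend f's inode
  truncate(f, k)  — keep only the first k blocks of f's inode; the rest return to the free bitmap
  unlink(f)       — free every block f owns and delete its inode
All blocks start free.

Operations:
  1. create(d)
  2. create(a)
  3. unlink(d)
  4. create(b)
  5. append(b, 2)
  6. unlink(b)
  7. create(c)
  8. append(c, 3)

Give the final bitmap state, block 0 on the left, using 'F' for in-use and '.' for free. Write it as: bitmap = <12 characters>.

  1. create(d)  ⇒  F...........  {d→[0]}
  2. create(a)  ⇒  FF..........  {a→[1]; d→[0]}
  3. unlink(d)  ⇒  .F..........  {a→[1]}
  4. create(b)  ⇒  FF..........  {a→[1]; b→[0]}
  5. append(b, 2)  ⇒  FFFF........  {a→[1]; b→[0, 2, 3]}
  6. unlink(b)  ⇒  .F..........  {a→[1]}
  7. create(c)  ⇒  FF..........  {a→[1]; c→[0]}
  8. append(c, 3)  ⇒  FFFFF.......  {a→[1]; c→[0, 2, 3, 4]}

bitmap = FFFFF.......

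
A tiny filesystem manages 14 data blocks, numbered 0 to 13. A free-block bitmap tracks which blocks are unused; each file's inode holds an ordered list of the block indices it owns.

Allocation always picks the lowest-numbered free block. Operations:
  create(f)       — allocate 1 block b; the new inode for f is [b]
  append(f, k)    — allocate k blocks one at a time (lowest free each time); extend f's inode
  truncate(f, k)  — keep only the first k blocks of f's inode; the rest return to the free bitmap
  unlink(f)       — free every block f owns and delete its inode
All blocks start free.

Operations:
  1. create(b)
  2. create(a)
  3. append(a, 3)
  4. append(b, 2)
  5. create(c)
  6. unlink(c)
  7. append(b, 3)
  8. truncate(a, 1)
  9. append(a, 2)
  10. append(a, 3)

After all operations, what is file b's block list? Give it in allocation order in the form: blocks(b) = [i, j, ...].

after create(b) → b:[0]  free=[F.............]
after create(a) → a:[1], b:[0]  free=[FF............]
after append(a, 3) → a:[1, 2, 3, 4], b:[0]  free=[FFFFF.........]
after append(b, 2) → a:[1, 2, 3, 4], b:[0, 5, 6]  free=[FFFFFFF.......]
after create(c) → a:[1, 2, 3, 4], b:[0, 5, 6], c:[7]  free=[FFFFFFFF......]
after unlink(c) → a:[1, 2, 3, 4], b:[0, 5, 6]  free=[FFFFFFF.......]
after append(b, 3) → a:[1, 2, 3, 4], b:[0, 5, 6, 7, 8, 9]  free=[FFFFFFFFFF....]
after truncate(a, 1) → a:[1], b:[0, 5, 6, 7, 8, 9]  free=[FF...FFFFF....]
after append(a, 2) → a:[1, 2, 3], b:[0, 5, 6, 7, 8, 9]  free=[FFFF.FFFFF....]
after append(a, 3) → a:[1, 2, 3, 4, 10, 11], b:[0, 5, 6, 7, 8, 9]  free=[FFFFFFFFFFFF..]

blocks(b) = [0, 5, 6, 7, 8, 9]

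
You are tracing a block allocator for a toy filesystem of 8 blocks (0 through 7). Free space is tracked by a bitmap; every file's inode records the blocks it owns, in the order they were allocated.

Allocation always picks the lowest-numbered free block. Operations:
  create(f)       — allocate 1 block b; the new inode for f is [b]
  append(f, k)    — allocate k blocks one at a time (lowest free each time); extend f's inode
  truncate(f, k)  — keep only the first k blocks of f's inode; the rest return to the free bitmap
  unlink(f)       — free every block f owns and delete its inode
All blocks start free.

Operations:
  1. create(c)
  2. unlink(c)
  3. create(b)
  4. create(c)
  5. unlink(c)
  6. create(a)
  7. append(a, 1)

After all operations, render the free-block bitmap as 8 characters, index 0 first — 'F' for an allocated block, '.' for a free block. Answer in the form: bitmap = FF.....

create(c): bitmap=F....... | c=[0]
unlink(c): bitmap=........ | 
create(b): bitmap=F....... | b=[0]
create(c): bitmap=FF...... | b=[0] c=[1]
unlink(c): bitmap=F....... | b=[0]
create(a): bitmap=FF...... | a=[1] b=[0]
append(a, 1): bitmap=FFF..... | a=[1, 2] b=[0]

bitmap = FFF.....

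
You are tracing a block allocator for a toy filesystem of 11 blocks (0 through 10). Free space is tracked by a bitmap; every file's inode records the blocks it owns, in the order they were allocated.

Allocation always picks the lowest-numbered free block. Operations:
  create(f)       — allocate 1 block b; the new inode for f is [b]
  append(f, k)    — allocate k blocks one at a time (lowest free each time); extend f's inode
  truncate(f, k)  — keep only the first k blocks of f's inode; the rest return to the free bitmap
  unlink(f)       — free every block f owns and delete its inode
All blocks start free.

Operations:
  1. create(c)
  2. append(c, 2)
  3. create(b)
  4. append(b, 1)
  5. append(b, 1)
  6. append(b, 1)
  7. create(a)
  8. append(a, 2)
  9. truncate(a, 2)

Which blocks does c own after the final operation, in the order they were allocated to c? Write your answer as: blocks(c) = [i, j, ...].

[1] create(c) — c=0 (map F..........)
[2] append(c, 2) — c=0,1,2 (map FFF........)
[3] create(b) — b=3 c=0,1,2 (map FFFF.......)
[4] append(b, 1) — b=3,4 c=0,1,2 (map FFFFF......)
[5] append(b, 1) — b=3,4,5 c=0,1,2 (map FFFFFF.....)
[6] append(b, 1) — b=3,4,5,6 c=0,1,2 (map FFFFFFF....)
[7] create(a) — a=7 b=3,4,5,6 c=0,1,2 (map FFFFFFFF...)
[8] append(a, 2) — a=7,8,9 b=3,4,5,6 c=0,1,2 (map FFFFFFFFFF.)
[9] truncate(a, 2) — a=7,8 b=3,4,5,6 c=0,1,2 (map FFFFFFFFF..)

blocks(c) = [0, 1, 2]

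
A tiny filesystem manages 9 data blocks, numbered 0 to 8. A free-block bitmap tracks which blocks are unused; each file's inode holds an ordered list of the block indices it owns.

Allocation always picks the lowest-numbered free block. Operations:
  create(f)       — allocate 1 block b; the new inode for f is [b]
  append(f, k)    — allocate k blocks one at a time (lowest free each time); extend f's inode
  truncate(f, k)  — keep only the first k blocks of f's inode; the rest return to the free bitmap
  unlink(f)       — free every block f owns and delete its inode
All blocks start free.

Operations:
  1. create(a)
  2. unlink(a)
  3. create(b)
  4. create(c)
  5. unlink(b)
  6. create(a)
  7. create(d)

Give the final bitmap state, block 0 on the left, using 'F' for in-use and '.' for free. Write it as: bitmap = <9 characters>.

  1. create(a)  ⇒  F........  {a→[0]}
  2. unlink(a)  ⇒  .........  {}
  3. create(b)  ⇒  F........  {b→[0]}
  4. create(c)  ⇒  FF.......  {b→[0]; c→[1]}
  5. unlink(b)  ⇒  .F.......  {c→[1]}
  6. create(a)  ⇒  FF.......  {a→[0]; c→[1]}
  7. create(d)  ⇒  FFF......  {a→[0]; c→[1]; d→[2]}

bitmap = FFF......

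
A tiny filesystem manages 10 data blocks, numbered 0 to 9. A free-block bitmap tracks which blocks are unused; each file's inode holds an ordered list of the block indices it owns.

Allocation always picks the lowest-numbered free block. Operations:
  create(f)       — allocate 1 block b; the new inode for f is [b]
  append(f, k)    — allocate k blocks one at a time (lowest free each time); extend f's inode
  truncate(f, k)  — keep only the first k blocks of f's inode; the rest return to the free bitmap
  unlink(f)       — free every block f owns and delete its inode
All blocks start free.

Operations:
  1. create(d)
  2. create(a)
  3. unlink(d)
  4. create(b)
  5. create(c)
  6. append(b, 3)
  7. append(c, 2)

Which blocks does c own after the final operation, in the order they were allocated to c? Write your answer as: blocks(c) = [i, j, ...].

blocks(c) = [2, 6, 7]

create(d): bitmap=F......... | d=[0]
create(a): bitmap=FF........ | a=[1] d=[0]
unlink(d): bitmap=.F........ | a=[1]
create(b): bitmap=FF........ | a=[1] b=[0]
create(c): bitmap=FFF....... | a=[1] b=[0] c=[2]
append(b, 3): bitmap=FFFFFF.... | a=[1] b=[0, 3, 4, 5] c=[2]
append(c, 2): bitmap=FFFFFFFF.. | a=[1] b=[0, 3, 4, 5] c=[2, 6, 7]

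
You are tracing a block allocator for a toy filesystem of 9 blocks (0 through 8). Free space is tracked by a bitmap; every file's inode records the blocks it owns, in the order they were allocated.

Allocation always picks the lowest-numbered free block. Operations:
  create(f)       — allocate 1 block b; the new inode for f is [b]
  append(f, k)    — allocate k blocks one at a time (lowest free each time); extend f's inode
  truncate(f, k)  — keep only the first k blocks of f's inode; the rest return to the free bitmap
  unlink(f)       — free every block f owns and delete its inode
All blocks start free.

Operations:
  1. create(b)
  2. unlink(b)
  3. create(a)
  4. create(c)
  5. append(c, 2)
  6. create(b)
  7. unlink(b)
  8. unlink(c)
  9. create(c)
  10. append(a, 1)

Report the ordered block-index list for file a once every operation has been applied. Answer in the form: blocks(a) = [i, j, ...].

  1. create(b)  ⇒  F........  {b→[0]}
  2. unlink(b)  ⇒  .........  {}
  3. create(a)  ⇒  F........  {a→[0]}
  4. create(c)  ⇒  FF.......  {a→[0]; c→[1]}
  5. append(c, 2)  ⇒  FFFF.....  {a→[0]; c→[1, 2, 3]}
  6. create(b)  ⇒  FFFFF....  {a→[0]; b→[4]; c→[1, 2, 3]}
  7. unlink(b)  ⇒  FFFF.....  {a→[0]; c→[1, 2, 3]}
  8. unlink(c)  ⇒  F........  {a→[0]}
  9. create(c)  ⇒  FF.......  {a→[0]; c→[1]}
  10. append(a, 1)  ⇒  FFF......  {a→[0, 2]; c→[1]}

blocks(a) = [0, 2]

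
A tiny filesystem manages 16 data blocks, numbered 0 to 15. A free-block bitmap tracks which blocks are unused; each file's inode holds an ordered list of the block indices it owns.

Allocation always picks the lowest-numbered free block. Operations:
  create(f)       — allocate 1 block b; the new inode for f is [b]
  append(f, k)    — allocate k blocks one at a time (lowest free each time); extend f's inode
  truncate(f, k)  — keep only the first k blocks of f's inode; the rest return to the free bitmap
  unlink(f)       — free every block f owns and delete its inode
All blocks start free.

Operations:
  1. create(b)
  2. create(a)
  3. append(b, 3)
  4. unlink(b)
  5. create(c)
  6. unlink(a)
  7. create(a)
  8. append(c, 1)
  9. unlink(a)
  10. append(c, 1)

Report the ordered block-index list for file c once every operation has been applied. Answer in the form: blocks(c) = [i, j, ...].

blocks(c) = [0, 2, 1]

[1] create(b) — b=0 (map F...............)
[2] create(a) — a=1 b=0 (map FF..............)
[3] append(b, 3) — a=1 b=0,2,3,4 (map FFFFF...........)
[4] unlink(b) — a=1 (map .F..............)
[5] create(c) — a=1 c=0 (map FF..............)
[6] unlink(a) — c=0 (map F...............)
[7] create(a) — a=1 c=0 (map FF..............)
[8] append(c, 1) — a=1 c=0,2 (map FFF.............)
[9] unlink(a) — c=0,2 (map F.F.............)
[10] append(c, 1) — c=0,2,1 (map FFF.............)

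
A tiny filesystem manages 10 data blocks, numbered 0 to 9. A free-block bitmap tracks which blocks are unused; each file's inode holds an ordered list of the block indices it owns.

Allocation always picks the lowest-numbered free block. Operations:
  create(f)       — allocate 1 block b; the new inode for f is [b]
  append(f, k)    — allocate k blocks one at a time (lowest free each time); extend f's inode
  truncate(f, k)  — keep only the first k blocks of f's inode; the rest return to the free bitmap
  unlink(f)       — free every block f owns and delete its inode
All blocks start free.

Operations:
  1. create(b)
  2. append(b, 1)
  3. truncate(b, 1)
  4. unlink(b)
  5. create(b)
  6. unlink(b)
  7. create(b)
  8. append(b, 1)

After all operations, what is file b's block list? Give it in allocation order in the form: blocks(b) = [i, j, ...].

blocks(b) = [0, 1]

  1. create(b)  ⇒  F.........  {b→[0]}
  2. append(b, 1)  ⇒  FF........  {b→[0, 1]}
  3. truncate(b, 1)  ⇒  F.........  {b→[0]}
  4. unlink(b)  ⇒  ..........  {}
  5. create(b)  ⇒  F.........  {b→[0]}
  6. unlink(b)  ⇒  ..........  {}
  7. create(b)  ⇒  F.........  {b→[0]}
  8. append(b, 1)  ⇒  FF........  {b→[0, 1]}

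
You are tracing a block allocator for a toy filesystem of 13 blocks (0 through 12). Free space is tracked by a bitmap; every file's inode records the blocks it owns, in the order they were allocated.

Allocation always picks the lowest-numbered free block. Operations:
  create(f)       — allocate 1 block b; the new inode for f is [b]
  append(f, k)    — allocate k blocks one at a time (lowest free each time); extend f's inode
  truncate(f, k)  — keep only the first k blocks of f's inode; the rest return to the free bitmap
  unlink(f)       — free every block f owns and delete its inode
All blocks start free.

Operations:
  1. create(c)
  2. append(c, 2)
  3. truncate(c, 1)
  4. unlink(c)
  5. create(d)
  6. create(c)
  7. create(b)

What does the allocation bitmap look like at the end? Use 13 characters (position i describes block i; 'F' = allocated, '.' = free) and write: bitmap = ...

create(c): bitmap=F............ | c=[0]
append(c, 2): bitmap=FFF.......... | c=[0, 1, 2]
truncate(c, 1): bitmap=F............ | c=[0]
unlink(c): bitmap=............. | 
create(d): bitmap=F............ | d=[0]
create(c): bitmap=FF........... | c=[1] d=[0]
create(b): bitmap=FFF.......... | b=[2] c=[1] d=[0]

bitmap = FFF..........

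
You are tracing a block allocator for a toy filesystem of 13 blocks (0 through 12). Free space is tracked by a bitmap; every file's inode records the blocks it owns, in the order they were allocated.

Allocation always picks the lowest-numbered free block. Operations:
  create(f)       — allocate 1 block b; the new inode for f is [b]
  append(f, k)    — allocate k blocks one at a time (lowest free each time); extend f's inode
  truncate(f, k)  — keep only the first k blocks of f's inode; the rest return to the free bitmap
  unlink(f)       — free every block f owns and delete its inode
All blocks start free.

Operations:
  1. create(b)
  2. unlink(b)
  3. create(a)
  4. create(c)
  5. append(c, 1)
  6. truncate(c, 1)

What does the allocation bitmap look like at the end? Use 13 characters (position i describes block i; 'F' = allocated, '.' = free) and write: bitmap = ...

[1] create(b) — b=0 (map F............)
[2] unlink(b) —  (map .............)
[3] create(a) — a=0 (map F............)
[4] create(c) — a=0 c=1 (map FF...........)
[5] append(c, 1) — a=0 c=1,2 (map FFF..........)
[6] truncate(c, 1) — a=0 c=1 (map FF...........)

bitmap = FF...........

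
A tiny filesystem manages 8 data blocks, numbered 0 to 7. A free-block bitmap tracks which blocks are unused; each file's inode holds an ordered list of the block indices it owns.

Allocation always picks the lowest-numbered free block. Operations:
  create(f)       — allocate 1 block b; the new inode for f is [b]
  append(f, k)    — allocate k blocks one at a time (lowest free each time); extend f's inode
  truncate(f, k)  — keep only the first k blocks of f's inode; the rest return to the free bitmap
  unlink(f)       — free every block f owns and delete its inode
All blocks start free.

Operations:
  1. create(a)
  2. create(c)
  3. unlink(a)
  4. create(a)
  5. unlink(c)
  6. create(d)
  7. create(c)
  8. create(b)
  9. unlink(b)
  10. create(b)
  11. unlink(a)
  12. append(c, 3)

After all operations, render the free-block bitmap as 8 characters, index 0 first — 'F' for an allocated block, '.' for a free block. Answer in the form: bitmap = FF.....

bitmap = FFFFFF..

create(a): bitmap=F....... | a=[0]
create(c): bitmap=FF...... | a=[0] c=[1]
unlink(a): bitmap=.F...... | c=[1]
create(a): bitmap=FF...... | a=[0] c=[1]
unlink(c): bitmap=F....... | a=[0]
create(d): bitmap=FF...... | a=[0] d=[1]
create(c): bitmap=FFF..... | a=[0] c=[2] d=[1]
create(b): bitmap=FFFF.... | a=[0] b=[3] c=[2] d=[1]
unlink(b): bitmap=FFF..... | a=[0] c=[2] d=[1]
create(b): bitmap=FFFF.... | a=[0] b=[3] c=[2] d=[1]
unlink(a): bitmap=.FFF.... | b=[3] c=[2] d=[1]
append(c, 3): bitmap=FFFFFF.. | b=[3] c=[2, 0, 4, 5] d=[1]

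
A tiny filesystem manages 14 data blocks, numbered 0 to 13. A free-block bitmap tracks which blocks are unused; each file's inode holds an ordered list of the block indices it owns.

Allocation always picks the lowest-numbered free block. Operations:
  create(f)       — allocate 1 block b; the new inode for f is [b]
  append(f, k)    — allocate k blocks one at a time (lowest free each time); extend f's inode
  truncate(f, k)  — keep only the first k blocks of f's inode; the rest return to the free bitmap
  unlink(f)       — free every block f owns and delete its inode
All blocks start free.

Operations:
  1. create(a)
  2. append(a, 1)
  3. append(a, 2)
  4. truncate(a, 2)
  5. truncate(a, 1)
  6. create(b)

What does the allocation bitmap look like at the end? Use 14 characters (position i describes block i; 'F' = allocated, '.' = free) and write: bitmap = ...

bitmap = FF............

after create(a) → a:[0]  free=[F.............]
after append(a, 1) → a:[0, 1]  free=[FF............]
after append(a, 2) → a:[0, 1, 2, 3]  free=[FFFF..........]
after truncate(a, 2) → a:[0, 1]  free=[FF............]
after truncate(a, 1) → a:[0]  free=[F.............]
after create(b) → a:[0], b:[1]  free=[FF............]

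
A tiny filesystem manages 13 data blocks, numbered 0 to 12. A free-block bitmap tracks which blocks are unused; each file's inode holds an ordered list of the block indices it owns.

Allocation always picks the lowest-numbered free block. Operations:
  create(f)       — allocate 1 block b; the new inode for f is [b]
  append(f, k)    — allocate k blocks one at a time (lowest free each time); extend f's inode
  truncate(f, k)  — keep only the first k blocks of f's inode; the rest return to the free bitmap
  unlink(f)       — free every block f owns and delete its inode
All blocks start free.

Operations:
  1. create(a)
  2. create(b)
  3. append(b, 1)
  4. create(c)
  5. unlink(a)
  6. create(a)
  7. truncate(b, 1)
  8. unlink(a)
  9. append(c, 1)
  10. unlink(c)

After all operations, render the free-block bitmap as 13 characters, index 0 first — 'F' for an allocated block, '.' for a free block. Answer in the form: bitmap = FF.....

bitmap = .F...........

  1. create(a)  ⇒  F............  {a→[0]}
  2. create(b)  ⇒  FF...........  {a→[0]; b→[1]}
  3. append(b, 1)  ⇒  FFF..........  {a→[0]; b→[1, 2]}
  4. create(c)  ⇒  FFFF.........  {a→[0]; b→[1, 2]; c→[3]}
  5. unlink(a)  ⇒  .FFF.........  {b→[1, 2]; c→[3]}
  6. create(a)  ⇒  FFFF.........  {a→[0]; b→[1, 2]; c→[3]}
  7. truncate(b, 1)  ⇒  FF.F.........  {a→[0]; b→[1]; c→[3]}
  8. unlink(a)  ⇒  .F.F.........  {b→[1]; c→[3]}
  9. append(c, 1)  ⇒  FF.F.........  {b→[1]; c→[3, 0]}
  10. unlink(c)  ⇒  .F...........  {b→[1]}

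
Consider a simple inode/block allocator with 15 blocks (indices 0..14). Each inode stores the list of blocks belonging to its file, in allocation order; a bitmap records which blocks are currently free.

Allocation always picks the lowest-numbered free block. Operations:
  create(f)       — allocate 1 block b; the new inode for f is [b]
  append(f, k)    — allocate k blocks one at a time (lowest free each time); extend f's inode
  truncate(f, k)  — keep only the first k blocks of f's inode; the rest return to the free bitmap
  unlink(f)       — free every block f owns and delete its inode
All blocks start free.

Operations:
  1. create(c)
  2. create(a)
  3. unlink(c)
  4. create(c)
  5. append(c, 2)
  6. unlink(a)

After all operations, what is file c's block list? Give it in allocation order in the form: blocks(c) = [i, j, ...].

blocks(c) = [0, 2, 3]

[1] create(c) — c=0 (map F..............)
[2] create(a) — a=1 c=0 (map FF.............)
[3] unlink(c) — a=1 (map .F.............)
[4] create(c) — a=1 c=0 (map FF.............)
[5] append(c, 2) — a=1 c=0,2,3 (map FFFF...........)
[6] unlink(a) — c=0,2,3 (map F.FF...........)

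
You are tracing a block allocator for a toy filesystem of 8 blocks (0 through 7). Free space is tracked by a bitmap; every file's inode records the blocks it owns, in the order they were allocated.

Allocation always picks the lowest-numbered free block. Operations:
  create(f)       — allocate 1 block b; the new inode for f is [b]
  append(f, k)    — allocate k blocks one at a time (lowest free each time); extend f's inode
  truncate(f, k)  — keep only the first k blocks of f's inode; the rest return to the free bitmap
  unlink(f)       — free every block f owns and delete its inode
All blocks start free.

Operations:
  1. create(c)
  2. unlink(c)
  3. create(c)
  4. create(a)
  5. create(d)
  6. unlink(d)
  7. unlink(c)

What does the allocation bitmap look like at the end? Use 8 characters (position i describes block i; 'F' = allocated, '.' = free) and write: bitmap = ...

bitmap = .F......

after create(c) → c:[0]  free=[F.......]
after unlink(c) →   free=[........]
after create(c) → c:[0]  free=[F.......]
after create(a) → a:[1], c:[0]  free=[FF......]
after create(d) → a:[1], c:[0], d:[2]  free=[FFF.....]
after unlink(d) → a:[1], c:[0]  free=[FF......]
after unlink(c) → a:[1]  free=[.F......]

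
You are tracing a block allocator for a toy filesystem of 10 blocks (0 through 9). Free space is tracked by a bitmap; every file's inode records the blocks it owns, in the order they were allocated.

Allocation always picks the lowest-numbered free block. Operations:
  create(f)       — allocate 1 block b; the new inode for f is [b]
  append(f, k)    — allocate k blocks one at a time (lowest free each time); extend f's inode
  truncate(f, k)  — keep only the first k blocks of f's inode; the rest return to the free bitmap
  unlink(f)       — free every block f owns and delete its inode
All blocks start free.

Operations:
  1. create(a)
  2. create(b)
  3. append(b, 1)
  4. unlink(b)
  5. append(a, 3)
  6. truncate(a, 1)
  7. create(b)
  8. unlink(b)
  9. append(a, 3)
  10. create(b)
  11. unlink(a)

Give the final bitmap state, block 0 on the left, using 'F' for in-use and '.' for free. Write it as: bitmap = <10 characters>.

bitmap = ....F.....

  1. create(a)  ⇒  F.........  {a→[0]}
  2. create(b)  ⇒  FF........  {a→[0]; b→[1]}
  3. append(b, 1)  ⇒  FFF.......  {a→[0]; b→[1, 2]}
  4. unlink(b)  ⇒  F.........  {a→[0]}
  5. append(a, 3)  ⇒  FFFF......  {a→[0, 1, 2, 3]}
  6. truncate(a, 1)  ⇒  F.........  {a→[0]}
  7. create(b)  ⇒  FF........  {a→[0]; b→[1]}
  8. unlink(b)  ⇒  F.........  {a→[0]}
  9. append(a, 3)  ⇒  FFFF......  {a→[0, 1, 2, 3]}
  10. create(b)  ⇒  FFFFF.....  {a→[0, 1, 2, 3]; b→[4]}
  11. unlink(a)  ⇒  ....F.....  {b→[4]}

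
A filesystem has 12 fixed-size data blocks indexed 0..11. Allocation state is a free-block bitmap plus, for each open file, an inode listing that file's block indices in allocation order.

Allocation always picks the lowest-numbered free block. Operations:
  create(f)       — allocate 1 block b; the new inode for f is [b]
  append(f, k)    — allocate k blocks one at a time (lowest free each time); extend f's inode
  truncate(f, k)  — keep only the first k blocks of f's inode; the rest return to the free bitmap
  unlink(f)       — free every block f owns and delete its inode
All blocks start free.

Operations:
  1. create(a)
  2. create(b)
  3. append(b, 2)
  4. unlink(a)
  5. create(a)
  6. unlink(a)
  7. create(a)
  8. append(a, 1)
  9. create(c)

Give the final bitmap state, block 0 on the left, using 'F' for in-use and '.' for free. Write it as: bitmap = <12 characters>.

bitmap = FFFFFF......

  1. create(a)  ⇒  F...........  {a→[0]}
  2. create(b)  ⇒  FF..........  {a→[0]; b→[1]}
  3. append(b, 2)  ⇒  FFFF........  {a→[0]; b→[1, 2, 3]}
  4. unlink(a)  ⇒  .FFF........  {b→[1, 2, 3]}
  5. create(a)  ⇒  FFFF........  {a→[0]; b→[1, 2, 3]}
  6. unlink(a)  ⇒  .FFF........  {b→[1, 2, 3]}
  7. create(a)  ⇒  FFFF........  {a→[0]; b→[1, 2, 3]}
  8. append(a, 1)  ⇒  FFFFF.......  {a→[0, 4]; b→[1, 2, 3]}
  9. create(c)  ⇒  FFFFFF......  {a→[0, 4]; b→[1, 2, 3]; c→[5]}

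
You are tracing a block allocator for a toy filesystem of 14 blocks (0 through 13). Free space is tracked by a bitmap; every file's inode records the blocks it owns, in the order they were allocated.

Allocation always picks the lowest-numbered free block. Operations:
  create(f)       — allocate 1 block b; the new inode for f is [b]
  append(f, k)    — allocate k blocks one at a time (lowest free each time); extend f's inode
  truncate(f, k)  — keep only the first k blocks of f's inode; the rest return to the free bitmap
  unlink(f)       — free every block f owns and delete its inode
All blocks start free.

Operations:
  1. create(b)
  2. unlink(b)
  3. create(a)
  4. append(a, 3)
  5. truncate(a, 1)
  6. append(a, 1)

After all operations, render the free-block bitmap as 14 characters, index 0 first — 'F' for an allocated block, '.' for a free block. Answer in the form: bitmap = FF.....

bitmap = FF............

create(b): bitmap=F............. | b=[0]
unlink(b): bitmap=.............. | 
create(a): bitmap=F............. | a=[0]
append(a, 3): bitmap=FFFF.......... | a=[0, 1, 2, 3]
truncate(a, 1): bitmap=F............. | a=[0]
append(a, 1): bitmap=FF............ | a=[0, 1]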